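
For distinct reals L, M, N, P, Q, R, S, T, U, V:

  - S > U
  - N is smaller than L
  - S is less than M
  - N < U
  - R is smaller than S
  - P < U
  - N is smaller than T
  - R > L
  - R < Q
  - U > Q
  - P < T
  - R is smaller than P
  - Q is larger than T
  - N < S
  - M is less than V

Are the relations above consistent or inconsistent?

The single ordering N < L < R < P < T < Q < U < S < M < V satisfies every listed relation, so no contradiction arises.

consistent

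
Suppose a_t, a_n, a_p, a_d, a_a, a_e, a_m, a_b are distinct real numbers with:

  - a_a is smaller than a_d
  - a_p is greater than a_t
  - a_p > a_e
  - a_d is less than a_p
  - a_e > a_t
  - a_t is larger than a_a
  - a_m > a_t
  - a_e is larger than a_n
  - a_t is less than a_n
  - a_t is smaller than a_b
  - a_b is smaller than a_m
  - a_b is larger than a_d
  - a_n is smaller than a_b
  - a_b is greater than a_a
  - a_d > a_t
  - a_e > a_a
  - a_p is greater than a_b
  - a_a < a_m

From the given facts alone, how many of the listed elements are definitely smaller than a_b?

Directly below a_b: a_a, a_t, a_n, a_d.
Nothing else is reachable below a_b; 4 in all.

4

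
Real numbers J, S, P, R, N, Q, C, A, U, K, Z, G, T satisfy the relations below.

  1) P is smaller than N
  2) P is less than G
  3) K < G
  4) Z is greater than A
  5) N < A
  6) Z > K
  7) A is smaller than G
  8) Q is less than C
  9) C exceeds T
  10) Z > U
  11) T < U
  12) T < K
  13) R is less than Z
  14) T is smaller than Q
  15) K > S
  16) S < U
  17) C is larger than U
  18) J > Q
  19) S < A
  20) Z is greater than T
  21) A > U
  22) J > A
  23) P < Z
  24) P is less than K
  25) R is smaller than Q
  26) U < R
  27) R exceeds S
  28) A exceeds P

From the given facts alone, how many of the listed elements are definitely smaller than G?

7

From G the given relations immediately reach P, A, K.
From those, T, S, U, N — 7 in total.
No other element is forced below G by the given relations, so the count is 7.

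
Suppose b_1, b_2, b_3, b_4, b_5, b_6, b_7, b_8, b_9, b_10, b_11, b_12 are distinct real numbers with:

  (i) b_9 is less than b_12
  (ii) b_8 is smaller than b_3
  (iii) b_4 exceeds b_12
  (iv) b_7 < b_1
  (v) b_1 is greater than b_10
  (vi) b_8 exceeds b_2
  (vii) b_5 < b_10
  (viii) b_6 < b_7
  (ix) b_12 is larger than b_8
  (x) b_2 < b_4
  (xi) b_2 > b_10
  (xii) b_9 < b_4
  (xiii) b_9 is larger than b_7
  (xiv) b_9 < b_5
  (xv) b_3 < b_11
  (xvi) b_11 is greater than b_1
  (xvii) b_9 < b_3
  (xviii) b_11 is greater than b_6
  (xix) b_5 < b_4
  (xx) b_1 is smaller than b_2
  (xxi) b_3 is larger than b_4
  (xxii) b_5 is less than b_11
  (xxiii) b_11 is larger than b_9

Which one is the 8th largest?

b_10

Piecing the relations together gives one ordering: b_6 < b_7 < b_9 < b_5 < b_10 < b_1 < b_2 < b_8 < b_12 < b_4 < b_3 < b_11.
Counting 8 from the largest end gives b_10.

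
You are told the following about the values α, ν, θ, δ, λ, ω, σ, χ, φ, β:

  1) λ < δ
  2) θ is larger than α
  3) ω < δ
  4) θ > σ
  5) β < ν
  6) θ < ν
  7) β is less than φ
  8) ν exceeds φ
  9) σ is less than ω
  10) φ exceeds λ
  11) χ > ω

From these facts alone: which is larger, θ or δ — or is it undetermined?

Following every chain through θ: above θ we get ν; below θ we get α, σ.
δ is not reached, and no chain runs the other way from δ to θ.
So the given relations leave the order of θ and δ undetermined.

undetermined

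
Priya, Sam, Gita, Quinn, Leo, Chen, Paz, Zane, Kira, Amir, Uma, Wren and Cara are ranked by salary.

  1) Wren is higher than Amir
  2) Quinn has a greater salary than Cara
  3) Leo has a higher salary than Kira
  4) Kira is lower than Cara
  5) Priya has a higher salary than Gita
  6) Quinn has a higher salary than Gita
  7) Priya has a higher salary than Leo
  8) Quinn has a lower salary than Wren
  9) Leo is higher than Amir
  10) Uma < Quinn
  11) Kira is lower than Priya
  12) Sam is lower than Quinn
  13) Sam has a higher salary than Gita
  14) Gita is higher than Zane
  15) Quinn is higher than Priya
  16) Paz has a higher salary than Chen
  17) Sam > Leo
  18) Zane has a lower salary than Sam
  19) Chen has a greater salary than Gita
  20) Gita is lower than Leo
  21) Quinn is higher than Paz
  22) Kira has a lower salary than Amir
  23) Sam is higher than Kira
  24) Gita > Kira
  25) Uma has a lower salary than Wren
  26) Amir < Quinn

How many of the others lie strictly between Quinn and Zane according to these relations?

Chaining upward from Zane reaches: Gita, Chen, Paz, Leo, Priya, Sam, Wren.
Chaining downward from Quinn reaches: Kira, Gita, Chen, Uma, Paz, Amir, Leo, Priya, Sam, Cara.
Strictly between Zane and Quinn are those in both lists: Gita, Chen, Paz, Leo, Priya, Sam — 6 elements.

6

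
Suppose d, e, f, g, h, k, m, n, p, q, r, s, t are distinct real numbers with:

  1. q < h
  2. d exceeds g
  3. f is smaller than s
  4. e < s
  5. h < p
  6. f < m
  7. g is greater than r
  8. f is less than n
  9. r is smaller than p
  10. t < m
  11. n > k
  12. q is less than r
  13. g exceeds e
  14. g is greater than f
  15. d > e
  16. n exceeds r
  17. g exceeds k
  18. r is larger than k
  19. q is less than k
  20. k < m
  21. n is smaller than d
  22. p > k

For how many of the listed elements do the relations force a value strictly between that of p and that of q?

3

The relations place q below p. An element lies strictly between them when it is forced above q and also forced below p.
Above q: {h, k, r, g, n, d, m}. Below p: {h, k, r}.
Intersection: {h, k, r} — 3.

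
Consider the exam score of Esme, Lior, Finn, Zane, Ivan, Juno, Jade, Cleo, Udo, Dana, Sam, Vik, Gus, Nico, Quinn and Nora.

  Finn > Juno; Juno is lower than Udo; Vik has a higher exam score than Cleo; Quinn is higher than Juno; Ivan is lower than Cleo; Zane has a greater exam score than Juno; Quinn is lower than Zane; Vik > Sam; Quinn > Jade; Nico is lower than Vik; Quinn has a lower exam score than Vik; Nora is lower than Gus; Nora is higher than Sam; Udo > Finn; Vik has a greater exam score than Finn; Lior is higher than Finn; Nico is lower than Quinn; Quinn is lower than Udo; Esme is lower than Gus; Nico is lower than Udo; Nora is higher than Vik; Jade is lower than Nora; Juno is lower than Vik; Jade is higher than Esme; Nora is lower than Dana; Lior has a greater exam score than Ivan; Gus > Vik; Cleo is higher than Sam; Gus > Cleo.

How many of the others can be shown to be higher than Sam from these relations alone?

From Sam the given relations immediately reach Cleo, Vik, Nora.
From those, Dana, Gus — 5 in total.
No other element is forced above Sam by the given relations, so the count is 5.

5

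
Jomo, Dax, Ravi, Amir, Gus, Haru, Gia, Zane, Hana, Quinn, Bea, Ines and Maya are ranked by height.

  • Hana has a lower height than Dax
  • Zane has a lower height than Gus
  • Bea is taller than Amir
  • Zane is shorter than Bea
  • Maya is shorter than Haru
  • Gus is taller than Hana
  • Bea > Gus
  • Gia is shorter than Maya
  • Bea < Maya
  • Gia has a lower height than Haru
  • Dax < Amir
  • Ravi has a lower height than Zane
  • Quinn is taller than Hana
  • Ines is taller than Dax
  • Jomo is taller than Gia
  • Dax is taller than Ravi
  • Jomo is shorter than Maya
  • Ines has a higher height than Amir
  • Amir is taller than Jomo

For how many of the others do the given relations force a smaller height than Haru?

10

From Haru the given relations immediately reach Gia, Maya.
From those, Jomo, Bea — 4 in total.
From those, Zane, Amir, Gus — 7 in total.
From those, Hana, Ravi, Dax — 10 in total.
Nothing else is reachable below Haru; 10 in all.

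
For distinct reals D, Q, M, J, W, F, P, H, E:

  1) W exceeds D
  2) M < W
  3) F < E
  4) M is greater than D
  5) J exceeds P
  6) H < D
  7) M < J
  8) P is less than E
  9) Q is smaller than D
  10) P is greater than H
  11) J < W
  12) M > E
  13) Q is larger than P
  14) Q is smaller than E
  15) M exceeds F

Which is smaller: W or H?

Link the given pairs in sequence: H < P; P < E; E < M; M < J; J < W.
Chaining these gives H < P < E < M < J < W.
So H < W; H is the smaller of the two.

H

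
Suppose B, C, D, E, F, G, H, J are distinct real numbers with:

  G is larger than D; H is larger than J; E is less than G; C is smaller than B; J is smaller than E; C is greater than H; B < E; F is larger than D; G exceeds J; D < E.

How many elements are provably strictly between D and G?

The relations place D below G. An element lies strictly between them when it is forced above D and also forced below G.
Above D: {E, F}. Below G: {J, H, C, B, E}.
Intersection: {E} — 1.

1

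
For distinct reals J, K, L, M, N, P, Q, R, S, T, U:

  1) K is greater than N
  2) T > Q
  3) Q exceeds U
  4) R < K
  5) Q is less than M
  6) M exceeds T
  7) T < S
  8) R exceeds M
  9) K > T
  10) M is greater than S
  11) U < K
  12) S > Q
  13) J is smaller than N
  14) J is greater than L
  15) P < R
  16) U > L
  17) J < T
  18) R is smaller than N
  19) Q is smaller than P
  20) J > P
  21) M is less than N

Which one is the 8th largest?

Piecing the relations together gives one ordering: L < U < Q < P < J < T < S < M < R < N < K.
The 8th largest is P.

P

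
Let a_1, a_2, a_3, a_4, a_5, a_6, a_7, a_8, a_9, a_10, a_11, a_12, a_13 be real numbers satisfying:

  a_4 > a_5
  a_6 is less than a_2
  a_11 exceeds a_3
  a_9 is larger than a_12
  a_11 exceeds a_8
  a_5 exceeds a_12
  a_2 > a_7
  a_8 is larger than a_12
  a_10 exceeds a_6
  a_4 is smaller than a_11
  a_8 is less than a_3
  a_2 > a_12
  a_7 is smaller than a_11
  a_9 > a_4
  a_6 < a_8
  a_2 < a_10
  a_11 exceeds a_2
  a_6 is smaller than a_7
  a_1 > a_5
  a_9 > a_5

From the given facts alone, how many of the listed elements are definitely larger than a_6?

The elements the relations force above a_6 are a_8, a_7, a_2, a_10, a_3, a_11 — no chain reaches any other.
That is 6.

6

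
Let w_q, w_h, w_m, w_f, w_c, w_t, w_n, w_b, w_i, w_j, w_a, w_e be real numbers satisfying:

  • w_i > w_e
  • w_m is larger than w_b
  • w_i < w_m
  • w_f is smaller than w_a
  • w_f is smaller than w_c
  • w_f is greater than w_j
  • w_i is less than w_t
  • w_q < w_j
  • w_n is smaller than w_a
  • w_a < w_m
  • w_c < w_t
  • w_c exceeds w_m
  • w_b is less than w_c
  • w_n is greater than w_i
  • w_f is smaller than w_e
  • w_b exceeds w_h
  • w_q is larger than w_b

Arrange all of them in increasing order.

w_h < w_b < w_q < w_j < w_f < w_e < w_i < w_n < w_a < w_m < w_c < w_t

The consecutive links are each given: w_h < w_b; w_b < w_q; w_q < w_j; w_j < w_f; w_f < w_e; w_e < w_i; w_i < w_n; w_n < w_a; w_a < w_m; w_m < w_c; w_c < w_t.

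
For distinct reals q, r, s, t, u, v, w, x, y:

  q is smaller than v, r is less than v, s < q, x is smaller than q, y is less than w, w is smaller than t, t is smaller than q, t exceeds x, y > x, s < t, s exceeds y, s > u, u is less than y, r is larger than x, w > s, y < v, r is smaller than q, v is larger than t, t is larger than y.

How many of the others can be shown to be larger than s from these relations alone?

4

From s the given relations immediately reach w, t, q.
From those, v — 4 in total.
Nothing else is reachable above s; 4 in all.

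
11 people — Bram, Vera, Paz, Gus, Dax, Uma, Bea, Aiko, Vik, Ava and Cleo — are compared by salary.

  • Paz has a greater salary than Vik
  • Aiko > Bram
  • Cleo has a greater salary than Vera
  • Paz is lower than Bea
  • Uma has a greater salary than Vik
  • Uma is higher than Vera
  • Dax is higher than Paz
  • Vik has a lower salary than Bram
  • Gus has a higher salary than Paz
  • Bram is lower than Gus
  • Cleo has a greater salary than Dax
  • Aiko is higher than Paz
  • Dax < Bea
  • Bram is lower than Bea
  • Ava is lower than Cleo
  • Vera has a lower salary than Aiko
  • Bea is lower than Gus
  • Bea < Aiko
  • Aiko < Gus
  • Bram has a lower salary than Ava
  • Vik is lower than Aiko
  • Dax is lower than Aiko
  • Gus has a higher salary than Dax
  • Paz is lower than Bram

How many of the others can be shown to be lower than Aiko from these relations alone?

6

From Aiko the given relations immediately reach Vik, Vera, Paz, Bram, Dax, Bea.
No other element is forced below Aiko by the given relations, so the count is 6.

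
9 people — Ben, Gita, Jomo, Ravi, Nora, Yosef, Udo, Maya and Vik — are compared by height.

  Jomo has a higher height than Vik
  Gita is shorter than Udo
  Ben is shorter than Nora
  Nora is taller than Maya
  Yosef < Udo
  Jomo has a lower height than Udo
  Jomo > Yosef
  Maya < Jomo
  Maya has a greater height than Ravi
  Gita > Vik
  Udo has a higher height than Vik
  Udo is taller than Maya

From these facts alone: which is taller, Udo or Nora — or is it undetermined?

undetermined

Following every chain through Udo: below Udo we get Vik, Gita, Yosef, Ravi, Maya, Jomo.
Nora is not reached, and no chain runs the other way from Nora to Udo.
So the given relations leave the order of Udo and Nora undetermined.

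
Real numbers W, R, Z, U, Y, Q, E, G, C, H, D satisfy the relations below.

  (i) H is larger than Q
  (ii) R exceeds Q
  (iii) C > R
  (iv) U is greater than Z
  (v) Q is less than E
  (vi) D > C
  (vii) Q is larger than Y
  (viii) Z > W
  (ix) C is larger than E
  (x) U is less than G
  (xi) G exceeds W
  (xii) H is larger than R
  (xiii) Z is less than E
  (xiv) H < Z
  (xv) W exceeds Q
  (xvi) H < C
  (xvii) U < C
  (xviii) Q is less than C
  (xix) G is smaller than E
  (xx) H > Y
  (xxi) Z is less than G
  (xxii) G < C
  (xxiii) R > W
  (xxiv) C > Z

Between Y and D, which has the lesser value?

Y < Q < W < R < H < Z < U < G < E < C < D, by transitivity through Q, W, R, H, Z, U, G, E, C.
So Y < D; Y is the smaller of the two.

Y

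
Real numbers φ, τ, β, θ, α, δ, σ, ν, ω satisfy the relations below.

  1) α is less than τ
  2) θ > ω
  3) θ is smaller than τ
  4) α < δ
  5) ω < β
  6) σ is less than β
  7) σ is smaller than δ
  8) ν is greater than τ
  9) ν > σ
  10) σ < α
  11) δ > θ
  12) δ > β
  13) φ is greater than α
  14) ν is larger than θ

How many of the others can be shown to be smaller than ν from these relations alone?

5

From ν the given relations immediately reach σ, θ, τ.
From those, ω, α — 5 in total.
No other element is forced below ν by the given relations, so the count is 5.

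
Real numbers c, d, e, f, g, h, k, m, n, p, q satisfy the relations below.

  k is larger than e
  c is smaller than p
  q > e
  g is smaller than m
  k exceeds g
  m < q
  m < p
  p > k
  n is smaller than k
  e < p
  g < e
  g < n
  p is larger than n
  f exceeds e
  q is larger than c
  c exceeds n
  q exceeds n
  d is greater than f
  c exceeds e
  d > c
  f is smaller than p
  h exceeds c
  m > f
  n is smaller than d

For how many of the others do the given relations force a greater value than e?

The elements the relations force above e are f, c, m, h, q, d, k, p — no chain reaches any other.
That is 8.

8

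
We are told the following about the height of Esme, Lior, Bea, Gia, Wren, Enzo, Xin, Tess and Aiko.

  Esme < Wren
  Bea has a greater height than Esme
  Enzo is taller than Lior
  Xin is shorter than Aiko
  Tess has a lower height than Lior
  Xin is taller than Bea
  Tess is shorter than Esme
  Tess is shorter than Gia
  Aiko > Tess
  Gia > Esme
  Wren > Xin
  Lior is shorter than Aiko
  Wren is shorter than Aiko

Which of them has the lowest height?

Tess

Esme is not least since Tess < Esme; Bea is not least since Esme < Bea; Xin is not least since Bea < Xin; Gia is not least since Tess < Gia; Lior is not least since Tess < Lior; Wren is not least since Xin < Wren; Aiko is not least since Tess < Aiko; Enzo is not least since Lior < Enzo.
Only Tess has nothing below it, so Tess is the lowest height.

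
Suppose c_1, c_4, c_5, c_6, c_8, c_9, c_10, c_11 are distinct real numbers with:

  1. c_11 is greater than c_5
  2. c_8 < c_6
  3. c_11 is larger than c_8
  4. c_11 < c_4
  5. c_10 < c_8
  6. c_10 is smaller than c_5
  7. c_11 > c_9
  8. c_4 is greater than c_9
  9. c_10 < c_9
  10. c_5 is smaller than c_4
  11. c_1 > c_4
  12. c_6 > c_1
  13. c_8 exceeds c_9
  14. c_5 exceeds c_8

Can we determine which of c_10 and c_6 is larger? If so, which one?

Chaining the given relations: c_10 < c_5 < c_11 < c_4 < c_1 < c_6.
So c_6 is larger.

c_6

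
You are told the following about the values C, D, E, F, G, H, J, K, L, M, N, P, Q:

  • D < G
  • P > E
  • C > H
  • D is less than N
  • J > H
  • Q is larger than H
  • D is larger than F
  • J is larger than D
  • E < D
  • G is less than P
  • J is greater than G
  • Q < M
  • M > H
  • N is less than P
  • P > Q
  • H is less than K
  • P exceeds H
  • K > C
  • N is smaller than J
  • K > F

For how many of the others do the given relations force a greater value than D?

4

From D the given relations immediately reach G, N, J.
From those, P — 4 in total.
Nothing else is reachable above D; 4 in all.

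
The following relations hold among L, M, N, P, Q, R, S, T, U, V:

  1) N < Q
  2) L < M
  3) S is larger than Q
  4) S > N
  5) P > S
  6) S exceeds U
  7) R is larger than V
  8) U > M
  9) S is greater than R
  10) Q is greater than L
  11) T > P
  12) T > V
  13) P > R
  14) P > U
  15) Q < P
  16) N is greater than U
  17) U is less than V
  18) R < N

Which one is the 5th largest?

N

Piecing the relations together gives one ordering: L < M < U < V < R < N < Q < S < P < T.
Counting 5 from the largest end gives N.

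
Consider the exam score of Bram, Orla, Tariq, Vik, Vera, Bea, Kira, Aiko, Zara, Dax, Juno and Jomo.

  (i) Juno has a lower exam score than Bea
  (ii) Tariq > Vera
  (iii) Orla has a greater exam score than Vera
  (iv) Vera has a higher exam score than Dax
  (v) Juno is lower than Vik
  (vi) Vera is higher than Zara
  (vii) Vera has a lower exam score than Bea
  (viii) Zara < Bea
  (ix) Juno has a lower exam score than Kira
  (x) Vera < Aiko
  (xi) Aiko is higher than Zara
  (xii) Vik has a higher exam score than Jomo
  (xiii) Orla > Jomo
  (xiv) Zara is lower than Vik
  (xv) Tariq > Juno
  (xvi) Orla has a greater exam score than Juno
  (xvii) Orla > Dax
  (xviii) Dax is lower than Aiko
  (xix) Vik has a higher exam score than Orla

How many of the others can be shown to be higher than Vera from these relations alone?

From Vera the given relations immediately reach Bea, Orla, Aiko, Tariq.
From those, Vik — 5 in total.
No other element is forced above Vera by the given relations, so the count is 5.

5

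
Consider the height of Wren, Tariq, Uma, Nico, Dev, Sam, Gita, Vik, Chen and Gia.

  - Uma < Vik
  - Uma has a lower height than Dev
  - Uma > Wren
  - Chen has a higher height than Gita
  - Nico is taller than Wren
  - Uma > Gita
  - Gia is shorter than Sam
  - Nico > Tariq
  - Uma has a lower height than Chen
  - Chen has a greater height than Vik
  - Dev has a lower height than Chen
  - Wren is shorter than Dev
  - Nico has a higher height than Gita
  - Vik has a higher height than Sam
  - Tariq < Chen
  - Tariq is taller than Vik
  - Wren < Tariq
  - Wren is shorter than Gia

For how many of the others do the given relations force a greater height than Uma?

5

Directly above Uma: Dev, Vik, Chen.
One step further: Tariq (4 so far).
One step further: Nico (5 so far).
Nothing else is reachable above Uma; 5 in all.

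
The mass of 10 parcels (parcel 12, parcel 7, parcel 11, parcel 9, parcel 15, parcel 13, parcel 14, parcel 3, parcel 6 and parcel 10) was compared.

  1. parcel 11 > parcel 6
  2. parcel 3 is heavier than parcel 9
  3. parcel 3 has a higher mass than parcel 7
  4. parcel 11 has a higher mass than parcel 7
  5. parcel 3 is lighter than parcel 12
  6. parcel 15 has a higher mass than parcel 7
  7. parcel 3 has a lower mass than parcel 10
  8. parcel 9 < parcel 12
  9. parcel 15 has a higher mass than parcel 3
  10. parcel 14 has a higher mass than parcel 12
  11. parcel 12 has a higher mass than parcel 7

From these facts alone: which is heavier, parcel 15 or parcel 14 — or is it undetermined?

undetermined

Following every chain through parcel 15: below parcel 15 we get parcel 7, parcel 9, parcel 3.
parcel 14 is not reached, and no chain runs the other way from parcel 14 to parcel 15.
So the given relations leave the order of parcel 15 and parcel 14 undetermined.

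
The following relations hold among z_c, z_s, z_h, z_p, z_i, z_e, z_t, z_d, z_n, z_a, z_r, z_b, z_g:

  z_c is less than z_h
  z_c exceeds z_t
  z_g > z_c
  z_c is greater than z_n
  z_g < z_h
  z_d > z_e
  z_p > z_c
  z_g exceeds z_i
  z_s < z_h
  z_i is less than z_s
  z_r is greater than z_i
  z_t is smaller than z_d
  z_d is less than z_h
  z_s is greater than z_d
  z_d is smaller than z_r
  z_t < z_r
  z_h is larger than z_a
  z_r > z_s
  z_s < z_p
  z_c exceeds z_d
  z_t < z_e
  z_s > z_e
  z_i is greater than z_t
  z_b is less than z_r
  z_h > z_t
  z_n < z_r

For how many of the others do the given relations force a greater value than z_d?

The elements the relations force above z_d are z_s, z_c, z_p, z_g, z_r, z_h — no chain reaches any other.
That is 6.

6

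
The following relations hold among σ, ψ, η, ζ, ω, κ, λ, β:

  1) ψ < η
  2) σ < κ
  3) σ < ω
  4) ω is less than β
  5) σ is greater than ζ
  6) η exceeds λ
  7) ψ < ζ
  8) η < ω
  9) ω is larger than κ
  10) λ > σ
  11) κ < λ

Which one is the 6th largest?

σ

The consecutive relations fix a unique order: ψ < ζ < σ < κ < λ < η < ω < β.
The 6th largest is σ.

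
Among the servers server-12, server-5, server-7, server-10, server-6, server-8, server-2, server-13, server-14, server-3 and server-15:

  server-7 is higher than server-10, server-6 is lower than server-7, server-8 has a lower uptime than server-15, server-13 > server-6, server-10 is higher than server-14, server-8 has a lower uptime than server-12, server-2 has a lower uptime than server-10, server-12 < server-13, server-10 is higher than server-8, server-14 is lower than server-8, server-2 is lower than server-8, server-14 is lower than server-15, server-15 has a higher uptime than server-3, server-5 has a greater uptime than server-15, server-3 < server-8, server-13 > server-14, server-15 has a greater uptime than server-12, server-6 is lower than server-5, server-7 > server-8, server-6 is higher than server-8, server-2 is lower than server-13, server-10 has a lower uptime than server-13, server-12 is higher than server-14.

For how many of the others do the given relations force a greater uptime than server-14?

Directly above server-14: server-8, server-10, server-12, server-15, server-13.
One step further: server-6, server-7, server-5 (8 so far).
No other element is forced above server-14 by the given relations, so the count is 8.

8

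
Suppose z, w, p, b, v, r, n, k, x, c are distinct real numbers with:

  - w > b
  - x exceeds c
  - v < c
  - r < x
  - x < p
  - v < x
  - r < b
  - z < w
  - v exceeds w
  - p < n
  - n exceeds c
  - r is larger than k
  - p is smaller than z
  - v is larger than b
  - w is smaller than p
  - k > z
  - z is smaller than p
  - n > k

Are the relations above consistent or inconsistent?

inconsistent

Chaining the given relations yields z < k < r < b < w < v < c < x < p, so z < p. But one relation states p < z. These cannot both hold.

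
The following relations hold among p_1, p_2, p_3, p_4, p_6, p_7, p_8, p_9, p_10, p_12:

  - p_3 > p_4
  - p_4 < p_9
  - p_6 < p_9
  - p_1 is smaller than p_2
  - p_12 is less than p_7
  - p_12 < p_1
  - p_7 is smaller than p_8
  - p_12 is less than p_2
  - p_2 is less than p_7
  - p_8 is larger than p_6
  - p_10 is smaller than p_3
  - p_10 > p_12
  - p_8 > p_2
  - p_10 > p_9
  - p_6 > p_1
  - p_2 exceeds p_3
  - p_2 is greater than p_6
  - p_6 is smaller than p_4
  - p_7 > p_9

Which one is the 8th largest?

p_6

Piecing the relations together gives one ordering: p_12 < p_1 < p_6 < p_4 < p_9 < p_10 < p_3 < p_2 < p_7 < p_8.
The 8th largest is p_6.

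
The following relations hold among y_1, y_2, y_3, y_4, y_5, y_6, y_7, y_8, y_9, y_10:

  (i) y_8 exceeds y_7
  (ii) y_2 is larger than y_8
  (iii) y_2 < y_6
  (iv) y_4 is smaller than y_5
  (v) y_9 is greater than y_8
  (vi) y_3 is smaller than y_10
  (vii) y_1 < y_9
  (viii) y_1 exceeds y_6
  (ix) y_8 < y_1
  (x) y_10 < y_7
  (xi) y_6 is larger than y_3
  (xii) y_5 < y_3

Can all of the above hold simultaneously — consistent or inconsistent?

consistent

The single ordering y_4 < y_5 < y_3 < y_10 < y_7 < y_8 < y_2 < y_6 < y_1 < y_9 satisfies every listed relation, so no contradiction arises.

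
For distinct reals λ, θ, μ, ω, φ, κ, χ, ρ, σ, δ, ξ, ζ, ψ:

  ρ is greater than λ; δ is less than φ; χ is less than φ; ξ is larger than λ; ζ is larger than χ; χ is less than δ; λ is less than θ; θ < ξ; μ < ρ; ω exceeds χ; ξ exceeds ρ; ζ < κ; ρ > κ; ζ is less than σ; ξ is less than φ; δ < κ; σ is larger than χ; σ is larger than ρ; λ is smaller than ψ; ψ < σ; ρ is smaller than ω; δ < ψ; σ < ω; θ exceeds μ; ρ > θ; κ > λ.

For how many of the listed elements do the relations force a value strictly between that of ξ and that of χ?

The relations place χ below ξ. An element lies strictly between them when it is forced above χ and also forced below ξ.
Above χ: {ζ, δ, ψ, κ, ρ, σ, ω, φ}. Below ξ: {λ, μ, θ, ζ, δ, κ, ρ}.
Intersection: {ζ, δ, κ, ρ} — 4.

4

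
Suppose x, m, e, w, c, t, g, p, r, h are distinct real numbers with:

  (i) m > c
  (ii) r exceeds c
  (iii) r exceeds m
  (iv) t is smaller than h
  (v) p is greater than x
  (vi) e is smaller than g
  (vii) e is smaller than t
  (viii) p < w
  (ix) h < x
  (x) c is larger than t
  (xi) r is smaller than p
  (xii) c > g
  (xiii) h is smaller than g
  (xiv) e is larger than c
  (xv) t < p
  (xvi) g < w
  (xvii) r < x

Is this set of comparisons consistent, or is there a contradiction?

inconsistent

We have c < e stated directly, yet also e < t < h < g < c by chaining the others — so e < c. Contradiction.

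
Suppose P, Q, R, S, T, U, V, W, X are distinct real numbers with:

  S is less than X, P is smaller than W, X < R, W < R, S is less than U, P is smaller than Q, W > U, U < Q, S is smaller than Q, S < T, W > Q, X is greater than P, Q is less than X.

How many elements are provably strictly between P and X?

Chaining upward from P reaches: Q, W, R.
Chaining downward from X reaches: S, U, Q.
Strictly between P and X are those in both lists: Q — 1 element.

1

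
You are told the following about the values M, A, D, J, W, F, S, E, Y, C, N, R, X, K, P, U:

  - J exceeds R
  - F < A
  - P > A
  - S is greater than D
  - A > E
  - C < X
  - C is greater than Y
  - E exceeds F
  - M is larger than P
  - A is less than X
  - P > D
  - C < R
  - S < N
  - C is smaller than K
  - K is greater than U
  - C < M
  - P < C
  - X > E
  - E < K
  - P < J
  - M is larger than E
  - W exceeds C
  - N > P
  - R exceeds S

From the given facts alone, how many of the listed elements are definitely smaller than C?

From C the given relations immediately reach Y, P.
From those, D, A — 4 in total.
From those, F, E — 6 in total.
Nothing else is reachable below C; 6 in all.

6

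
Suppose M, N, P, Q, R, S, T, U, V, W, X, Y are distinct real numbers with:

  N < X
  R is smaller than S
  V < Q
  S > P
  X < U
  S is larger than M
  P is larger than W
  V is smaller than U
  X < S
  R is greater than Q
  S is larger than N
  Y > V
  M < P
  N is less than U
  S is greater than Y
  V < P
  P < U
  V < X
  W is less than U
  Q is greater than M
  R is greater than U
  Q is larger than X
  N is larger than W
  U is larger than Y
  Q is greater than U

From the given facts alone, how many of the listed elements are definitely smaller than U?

Directly below U: W, V, Y, N, X, P.
One step further: M (7 so far).
Nothing else is reachable below U; 7 in all.

7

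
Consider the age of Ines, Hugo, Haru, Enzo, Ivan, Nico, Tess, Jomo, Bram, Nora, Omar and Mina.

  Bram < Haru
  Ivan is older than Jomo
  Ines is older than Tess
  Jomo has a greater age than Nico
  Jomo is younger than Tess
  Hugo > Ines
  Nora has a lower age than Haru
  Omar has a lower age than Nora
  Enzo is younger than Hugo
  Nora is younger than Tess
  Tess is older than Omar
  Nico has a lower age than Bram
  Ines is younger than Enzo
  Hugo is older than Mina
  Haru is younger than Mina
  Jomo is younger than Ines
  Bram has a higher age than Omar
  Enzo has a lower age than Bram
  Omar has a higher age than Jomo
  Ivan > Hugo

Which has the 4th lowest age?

Nora

Chaining the given pairs: Nico < Jomo < Omar < Nora < Tess < Ines < Enzo < Bram < Haru < Mina < Hugo < Ivan.
The 4th smallest is Nora.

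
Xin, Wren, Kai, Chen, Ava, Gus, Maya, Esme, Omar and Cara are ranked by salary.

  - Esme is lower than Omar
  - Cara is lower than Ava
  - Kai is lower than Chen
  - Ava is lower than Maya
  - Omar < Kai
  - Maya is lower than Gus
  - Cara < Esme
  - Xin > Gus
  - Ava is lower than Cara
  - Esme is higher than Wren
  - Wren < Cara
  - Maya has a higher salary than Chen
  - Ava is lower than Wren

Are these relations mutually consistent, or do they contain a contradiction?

We have Cara < Ava stated directly, yet also Ava < Wren < Cara by chaining the others — so Ava < Cara. Contradiction.

inconsistent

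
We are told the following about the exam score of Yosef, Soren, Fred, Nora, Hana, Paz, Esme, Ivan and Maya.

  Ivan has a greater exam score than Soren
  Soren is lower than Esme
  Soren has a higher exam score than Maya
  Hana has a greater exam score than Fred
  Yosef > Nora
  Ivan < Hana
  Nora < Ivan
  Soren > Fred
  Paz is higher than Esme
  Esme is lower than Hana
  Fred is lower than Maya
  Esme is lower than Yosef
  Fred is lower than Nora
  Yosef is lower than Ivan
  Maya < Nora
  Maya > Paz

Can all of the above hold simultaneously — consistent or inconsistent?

inconsistent

We have Maya < Soren stated directly, yet also Soren < Esme < Paz < Maya by chaining the others — so Soren < Maya. Contradiction.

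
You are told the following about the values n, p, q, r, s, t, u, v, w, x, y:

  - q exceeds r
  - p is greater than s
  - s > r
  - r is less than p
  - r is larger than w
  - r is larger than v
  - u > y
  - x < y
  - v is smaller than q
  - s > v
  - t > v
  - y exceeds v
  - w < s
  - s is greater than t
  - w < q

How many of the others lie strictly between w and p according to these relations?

Chaining upward from w reaches: r, q, s.
Chaining downward from p reaches: v, t, r, s.
Strictly between w and p are those in both lists: r, s — 2 elements.

2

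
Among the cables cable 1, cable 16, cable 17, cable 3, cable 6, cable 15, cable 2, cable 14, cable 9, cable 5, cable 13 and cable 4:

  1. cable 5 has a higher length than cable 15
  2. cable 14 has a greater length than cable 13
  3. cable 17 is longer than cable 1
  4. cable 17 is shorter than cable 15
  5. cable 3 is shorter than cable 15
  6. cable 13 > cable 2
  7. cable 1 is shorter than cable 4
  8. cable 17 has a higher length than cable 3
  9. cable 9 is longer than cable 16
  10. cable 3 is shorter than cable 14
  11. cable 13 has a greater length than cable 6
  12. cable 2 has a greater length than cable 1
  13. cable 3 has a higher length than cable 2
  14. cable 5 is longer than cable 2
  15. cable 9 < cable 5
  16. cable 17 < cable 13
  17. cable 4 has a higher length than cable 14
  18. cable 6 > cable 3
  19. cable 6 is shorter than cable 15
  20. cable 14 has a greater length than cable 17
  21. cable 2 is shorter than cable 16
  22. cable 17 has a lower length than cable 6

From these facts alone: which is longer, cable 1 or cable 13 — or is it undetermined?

cable 1 < cable 2 and cable 2 < cable 3 give cable 1 < cable 3.
With cable 3 < cable 17: cable 1 < cable 2 < cable 3 < cable 17.
Then cable 17 < cable 6 extends the chain to cable 6.
Then cable 6 < cable 13 extends the chain to cable 13.
So cable 13 is longer.

cable 13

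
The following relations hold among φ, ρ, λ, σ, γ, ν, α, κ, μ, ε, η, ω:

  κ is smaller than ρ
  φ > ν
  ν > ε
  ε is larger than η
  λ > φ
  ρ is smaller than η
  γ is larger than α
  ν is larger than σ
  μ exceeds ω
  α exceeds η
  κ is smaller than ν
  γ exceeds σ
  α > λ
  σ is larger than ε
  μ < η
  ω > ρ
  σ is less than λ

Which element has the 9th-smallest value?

The consecutive relations fix a unique order: κ < ρ < ω < μ < η < ε < σ < ν < φ < λ < α < γ.
Counting 9 from the smallest end gives φ.

φ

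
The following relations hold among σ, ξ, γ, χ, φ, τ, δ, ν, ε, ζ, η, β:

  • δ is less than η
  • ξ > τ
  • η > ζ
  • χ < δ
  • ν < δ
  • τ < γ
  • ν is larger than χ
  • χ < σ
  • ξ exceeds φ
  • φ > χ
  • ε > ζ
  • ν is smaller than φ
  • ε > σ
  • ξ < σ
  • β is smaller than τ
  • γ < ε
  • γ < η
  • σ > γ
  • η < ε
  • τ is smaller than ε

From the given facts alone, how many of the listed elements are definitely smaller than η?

The elements the relations force below η are χ, β, τ, γ, ζ, ν, δ — no chain reaches any other.
That is 7.

7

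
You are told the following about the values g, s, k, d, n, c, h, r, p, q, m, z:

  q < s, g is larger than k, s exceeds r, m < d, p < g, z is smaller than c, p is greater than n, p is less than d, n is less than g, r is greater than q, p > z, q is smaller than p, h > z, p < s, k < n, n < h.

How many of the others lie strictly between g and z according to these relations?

The relations place z below g. An element lies strictly between them when it is forced above z and also forced below g.
Above z: {c, p, d, s, h}. Below g: {k, n, q, p}.
Intersection: {p} — 1.

1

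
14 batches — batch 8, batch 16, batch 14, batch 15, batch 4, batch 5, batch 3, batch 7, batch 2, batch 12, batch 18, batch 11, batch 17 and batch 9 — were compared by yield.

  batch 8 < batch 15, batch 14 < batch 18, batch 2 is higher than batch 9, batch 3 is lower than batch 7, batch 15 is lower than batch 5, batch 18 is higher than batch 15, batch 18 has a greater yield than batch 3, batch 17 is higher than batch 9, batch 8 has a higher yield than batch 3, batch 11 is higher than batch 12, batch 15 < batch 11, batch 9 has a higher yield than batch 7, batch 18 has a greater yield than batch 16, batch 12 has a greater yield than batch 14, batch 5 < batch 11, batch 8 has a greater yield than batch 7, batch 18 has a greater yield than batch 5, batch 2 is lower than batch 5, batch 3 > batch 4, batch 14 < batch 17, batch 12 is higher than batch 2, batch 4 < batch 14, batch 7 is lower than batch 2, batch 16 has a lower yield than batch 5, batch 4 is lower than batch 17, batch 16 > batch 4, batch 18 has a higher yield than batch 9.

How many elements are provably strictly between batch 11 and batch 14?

1

Chaining upward from batch 14 reaches: batch 18, batch 17, batch 12.
Chaining downward from batch 11 reaches: batch 4, batch 3, batch 7, batch 9, batch 8, batch 2, batch 15, batch 16, batch 5, batch 12.
Strictly between batch 14 and batch 11 are those in both lists: batch 12 — 1 element.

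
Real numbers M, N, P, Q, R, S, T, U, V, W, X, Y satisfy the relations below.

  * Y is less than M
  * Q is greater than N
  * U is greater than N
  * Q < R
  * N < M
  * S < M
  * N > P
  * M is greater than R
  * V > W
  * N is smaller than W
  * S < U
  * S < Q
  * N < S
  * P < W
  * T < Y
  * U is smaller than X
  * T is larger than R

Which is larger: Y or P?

Y

P < N and N < S give P < S.
With S < Q: P < N < S < Q.
With Q < R: P < N < S < Q < R.
Then R < T extends the chain to T.
Then T < Y extends the chain to Y.
So P < Y; Y is the larger of the two.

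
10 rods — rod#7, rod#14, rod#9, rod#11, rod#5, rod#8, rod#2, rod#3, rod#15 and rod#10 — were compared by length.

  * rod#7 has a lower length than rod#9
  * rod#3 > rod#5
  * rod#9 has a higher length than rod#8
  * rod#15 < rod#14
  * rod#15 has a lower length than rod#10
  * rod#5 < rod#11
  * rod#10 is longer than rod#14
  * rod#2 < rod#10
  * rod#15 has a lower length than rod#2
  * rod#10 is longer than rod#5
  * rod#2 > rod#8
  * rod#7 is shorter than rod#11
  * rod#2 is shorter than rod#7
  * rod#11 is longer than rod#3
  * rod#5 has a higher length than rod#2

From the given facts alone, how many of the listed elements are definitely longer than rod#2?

6

The elements the relations force above rod#2 are rod#5, rod#3, rod#7, rod#10, rod#11, rod#9 — no chain reaches any other.
That is 6.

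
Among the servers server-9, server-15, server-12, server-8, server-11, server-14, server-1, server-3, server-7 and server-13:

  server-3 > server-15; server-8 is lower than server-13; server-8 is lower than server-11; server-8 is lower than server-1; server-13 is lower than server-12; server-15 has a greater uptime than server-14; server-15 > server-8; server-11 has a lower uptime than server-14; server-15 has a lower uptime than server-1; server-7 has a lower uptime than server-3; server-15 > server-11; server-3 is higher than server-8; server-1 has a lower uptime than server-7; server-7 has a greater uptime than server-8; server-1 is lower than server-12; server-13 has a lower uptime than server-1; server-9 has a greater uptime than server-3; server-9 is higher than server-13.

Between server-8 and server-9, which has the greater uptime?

server-9

server-8 < server-11 < server-14 < server-15 < server-1 < server-7 < server-3 < server-9, by transitivity through server-11, server-14, server-15, server-1, server-7, server-3.
So server-8 < server-9; server-9 is the higher of the two.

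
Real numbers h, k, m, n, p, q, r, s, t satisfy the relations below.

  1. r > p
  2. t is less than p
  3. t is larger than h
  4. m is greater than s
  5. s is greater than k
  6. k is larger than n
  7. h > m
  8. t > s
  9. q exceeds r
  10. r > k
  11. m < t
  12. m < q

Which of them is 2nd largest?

r

Chaining the given pairs: n < k < s < m < h < t < p < r < q.
Counting 2 from the largest end gives r.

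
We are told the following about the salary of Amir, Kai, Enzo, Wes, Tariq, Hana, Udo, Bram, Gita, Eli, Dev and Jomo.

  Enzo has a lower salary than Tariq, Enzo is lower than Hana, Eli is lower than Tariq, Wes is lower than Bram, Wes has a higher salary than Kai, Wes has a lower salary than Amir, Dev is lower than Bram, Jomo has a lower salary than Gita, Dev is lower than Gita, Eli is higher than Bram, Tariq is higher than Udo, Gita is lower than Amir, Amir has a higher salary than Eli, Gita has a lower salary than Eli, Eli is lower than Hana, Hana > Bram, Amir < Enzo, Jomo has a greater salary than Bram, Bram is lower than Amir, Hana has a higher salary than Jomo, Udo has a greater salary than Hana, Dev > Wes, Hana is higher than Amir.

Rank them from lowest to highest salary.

Nothing is placed below Kai, so it is least; from there Kai < Wes; Wes < Dev; Dev < Bram; Bram < Jomo; Jomo < Gita; Gita < Eli; Eli < Amir; Amir < Enzo; Enzo < Hana; Hana < Udo; Udo < Tariq, each given directly.

Kai < Wes < Dev < Bram < Jomo < Gita < Eli < Amir < Enzo < Hana < Udo < Tariq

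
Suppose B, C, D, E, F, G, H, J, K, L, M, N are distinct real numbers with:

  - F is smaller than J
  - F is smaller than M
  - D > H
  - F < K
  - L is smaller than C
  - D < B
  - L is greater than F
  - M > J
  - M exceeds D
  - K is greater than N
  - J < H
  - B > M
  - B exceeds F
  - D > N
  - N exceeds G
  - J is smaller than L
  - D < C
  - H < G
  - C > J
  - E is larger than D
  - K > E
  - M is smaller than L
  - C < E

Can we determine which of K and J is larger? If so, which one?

The relevant relations are J < H; H < G; G < N; N < D; D < M; M < L; L < C; C < E; E < K.
Together: J < H < G < N < D < M < L < C < E < K.
So K is larger.

K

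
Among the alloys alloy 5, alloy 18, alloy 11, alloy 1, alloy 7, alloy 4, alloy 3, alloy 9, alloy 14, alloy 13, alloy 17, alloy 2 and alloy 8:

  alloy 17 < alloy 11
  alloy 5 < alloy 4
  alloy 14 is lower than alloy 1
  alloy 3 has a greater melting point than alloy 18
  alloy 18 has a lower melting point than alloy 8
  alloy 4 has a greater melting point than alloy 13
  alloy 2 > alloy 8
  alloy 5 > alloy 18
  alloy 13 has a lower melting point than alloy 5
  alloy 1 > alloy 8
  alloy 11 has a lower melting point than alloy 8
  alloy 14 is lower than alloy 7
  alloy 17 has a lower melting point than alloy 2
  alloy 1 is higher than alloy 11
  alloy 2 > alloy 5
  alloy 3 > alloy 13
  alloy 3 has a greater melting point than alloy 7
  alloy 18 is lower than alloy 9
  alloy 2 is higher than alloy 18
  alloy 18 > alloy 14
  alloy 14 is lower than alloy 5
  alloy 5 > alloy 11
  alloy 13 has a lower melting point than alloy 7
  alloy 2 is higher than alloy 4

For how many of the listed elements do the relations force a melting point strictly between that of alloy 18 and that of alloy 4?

The relations place alloy 18 below alloy 4. An element lies strictly between them when it is forced above alloy 18 and also forced below alloy 4.
Above alloy 18: {alloy 5, alloy 9, alloy 8, alloy 2, alloy 1, alloy 3}. Below alloy 4: {alloy 14, alloy 17, alloy 13, alloy 11, alloy 5}.
Intersection: {alloy 5} — 1.

1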